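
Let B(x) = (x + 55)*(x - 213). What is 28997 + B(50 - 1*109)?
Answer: 30085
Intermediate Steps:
B(x) = (-213 + x)*(55 + x) (B(x) = (55 + x)*(-213 + x) = (-213 + x)*(55 + x))
28997 + B(50 - 1*109) = 28997 + (-11715 + (50 - 1*109)**2 - 158*(50 - 1*109)) = 28997 + (-11715 + (50 - 109)**2 - 158*(50 - 109)) = 28997 + (-11715 + (-59)**2 - 158*(-59)) = 28997 + (-11715 + 3481 + 9322) = 28997 + 1088 = 30085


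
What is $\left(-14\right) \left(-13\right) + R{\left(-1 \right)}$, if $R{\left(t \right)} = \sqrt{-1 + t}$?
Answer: $182 + i \sqrt{2} \approx 182.0 + 1.4142 i$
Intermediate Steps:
$\left(-14\right) \left(-13\right) + R{\left(-1 \right)} = \left(-14\right) \left(-13\right) + \sqrt{-1 - 1} = 182 + \sqrt{-2} = 182 + i \sqrt{2}$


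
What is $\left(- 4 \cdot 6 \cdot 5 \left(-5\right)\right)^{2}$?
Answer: $360000$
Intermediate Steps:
$\left(- 4 \cdot 6 \cdot 5 \left(-5\right)\right)^{2} = \left(\left(-4\right) 30 \left(-5\right)\right)^{2} = \left(\left(-120\right) \left(-5\right)\right)^{2} = 600^{2} = 360000$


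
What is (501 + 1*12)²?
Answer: 263169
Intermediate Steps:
(501 + 1*12)² = (501 + 12)² = 513² = 263169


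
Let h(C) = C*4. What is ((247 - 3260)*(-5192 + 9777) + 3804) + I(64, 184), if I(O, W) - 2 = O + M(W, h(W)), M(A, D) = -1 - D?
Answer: -13811472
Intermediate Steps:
h(C) = 4*C
I(O, W) = 1 + O - 4*W (I(O, W) = 2 + (O + (-1 - 4*W)) = 2 + (-1 + O - 4*W) = 1 + O - 4*W)
((247 - 3260)*(-5192 + 9777) + 3804) + I(64, 184) = ((247 - 3260)*(-5192 + 9777) + 3804) + (1 + 64 - 4*184) = (-3013*4585 + 3804) + (1 + 64 - 736) = (-13814605 + 3804) - 671 = -13810801 - 671 = -13811472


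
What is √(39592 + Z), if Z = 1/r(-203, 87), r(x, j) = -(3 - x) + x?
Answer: √6622988943/409 ≈ 198.98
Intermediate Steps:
r(x, j) = -3 + 2*x (r(x, j) = (-3 + x) + x = -3 + 2*x)
Z = -1/409 (Z = 1/(-3 + 2*(-203)) = 1/(-3 - 406) = 1/(-409) = -1/409 ≈ -0.0024450)
√(39592 + Z) = √(39592 - 1/409) = √(16193127/409) = √6622988943/409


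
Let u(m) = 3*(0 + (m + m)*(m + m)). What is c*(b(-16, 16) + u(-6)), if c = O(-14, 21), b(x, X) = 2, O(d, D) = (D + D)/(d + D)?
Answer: 2604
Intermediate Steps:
O(d, D) = 2*D/(D + d) (O(d, D) = (2*D)/(D + d) = 2*D/(D + d))
u(m) = 12*m² (u(m) = 3*(0 + (2*m)*(2*m)) = 3*(0 + 4*m²) = 3*(4*m²) = 12*m²)
c = 6 (c = 2*21/(21 - 14) = 2*21/7 = 2*21*(⅐) = 6)
c*(b(-16, 16) + u(-6)) = 6*(2 + 12*(-6)²) = 6*(2 + 12*36) = 6*(2 + 432) = 6*434 = 2604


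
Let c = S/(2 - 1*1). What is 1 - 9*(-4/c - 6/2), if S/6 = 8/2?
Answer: 59/2 ≈ 29.500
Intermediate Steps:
S = 24 (S = 6*(8/2) = 6*(8*(1/2)) = 6*4 = 24)
c = 24 (c = 24/(2 - 1*1) = 24/(2 - 1) = 24/1 = 24*1 = 24)
1 - 9*(-4/c - 6/2) = 1 - 9*(-4/24 - 6/2) = 1 - 9*(-4*1/24 - 6*1/2) = 1 - 9*(-1/6 - 3) = 1 - 9*(-19/6) = 1 + 57/2 = 59/2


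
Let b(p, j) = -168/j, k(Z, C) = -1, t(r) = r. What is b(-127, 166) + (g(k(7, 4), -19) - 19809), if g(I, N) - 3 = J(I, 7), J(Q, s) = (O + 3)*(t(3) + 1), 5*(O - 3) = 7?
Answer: -8207626/415 ≈ -19777.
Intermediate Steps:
O = 22/5 (O = 3 + (⅕)*7 = 3 + 7/5 = 22/5 ≈ 4.4000)
J(Q, s) = 148/5 (J(Q, s) = (22/5 + 3)*(3 + 1) = (37/5)*4 = 148/5)
g(I, N) = 163/5 (g(I, N) = 3 + 148/5 = 163/5)
b(-127, 166) + (g(k(7, 4), -19) - 19809) = -168/166 + (163/5 - 19809) = -168*1/166 - 98882/5 = -84/83 - 98882/5 = -8207626/415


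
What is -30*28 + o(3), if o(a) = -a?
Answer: -843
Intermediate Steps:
-30*28 + o(3) = -30*28 - 1*3 = -840 - 3 = -843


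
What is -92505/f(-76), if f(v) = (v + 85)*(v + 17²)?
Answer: -30835/639 ≈ -48.255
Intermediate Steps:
f(v) = (85 + v)*(289 + v) (f(v) = (85 + v)*(v + 289) = (85 + v)*(289 + v))
-92505/f(-76) = -92505/(24565 + (-76)² + 374*(-76)) = -92505/(24565 + 5776 - 28424) = -92505/1917 = -92505*1/1917 = -30835/639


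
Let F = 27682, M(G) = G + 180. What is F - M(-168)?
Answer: 27670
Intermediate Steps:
M(G) = 180 + G
F - M(-168) = 27682 - (180 - 168) = 27682 - 1*12 = 27682 - 12 = 27670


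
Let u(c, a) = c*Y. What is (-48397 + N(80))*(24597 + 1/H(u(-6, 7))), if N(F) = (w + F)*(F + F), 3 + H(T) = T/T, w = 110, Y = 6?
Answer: -885326421/2 ≈ -4.4266e+8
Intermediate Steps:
u(c, a) = 6*c (u(c, a) = c*6 = 6*c)
H(T) = -2 (H(T) = -3 + T/T = -3 + 1 = -2)
N(F) = 2*F*(110 + F) (N(F) = (110 + F)*(F + F) = (110 + F)*(2*F) = 2*F*(110 + F))
(-48397 + N(80))*(24597 + 1/H(u(-6, 7))) = (-48397 + 2*80*(110 + 80))*(24597 + 1/(-2)) = (-48397 + 2*80*190)*(24597 - 1/2) = (-48397 + 30400)*(49193/2) = -17997*49193/2 = -885326421/2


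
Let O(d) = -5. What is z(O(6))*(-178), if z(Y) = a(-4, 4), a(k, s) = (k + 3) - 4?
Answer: 890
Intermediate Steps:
a(k, s) = -1 + k (a(k, s) = (3 + k) - 4 = -1 + k)
z(Y) = -5 (z(Y) = -1 - 4 = -5)
z(O(6))*(-178) = -5*(-178) = 890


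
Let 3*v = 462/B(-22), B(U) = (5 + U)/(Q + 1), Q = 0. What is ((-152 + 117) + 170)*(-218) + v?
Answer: -500464/17 ≈ -29439.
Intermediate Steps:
B(U) = 5 + U (B(U) = (5 + U)/(0 + 1) = (5 + U)/1 = (5 + U)*1 = 5 + U)
v = -154/17 (v = (462/(5 - 22))/3 = (462/(-17))/3 = (462*(-1/17))/3 = (⅓)*(-462/17) = -154/17 ≈ -9.0588)
((-152 + 117) + 170)*(-218) + v = ((-152 + 117) + 170)*(-218) - 154/17 = (-35 + 170)*(-218) - 154/17 = 135*(-218) - 154/17 = -29430 - 154/17 = -500464/17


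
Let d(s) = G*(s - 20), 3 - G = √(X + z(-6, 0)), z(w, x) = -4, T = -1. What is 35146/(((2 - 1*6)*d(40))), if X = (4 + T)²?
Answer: -52719/160 - 17573*√5/160 ≈ -575.08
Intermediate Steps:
X = 9 (X = (4 - 1)² = 3² = 9)
G = 3 - √5 (G = 3 - √(9 - 4) = 3 - √5 ≈ 0.76393)
d(s) = (-20 + s)*(3 - √5) (d(s) = (3 - √5)*(s - 20) = (3 - √5)*(-20 + s) = (-20 + s)*(3 - √5))
35146/(((2 - 1*6)*d(40))) = 35146/(((2 - 1*6)*((-20 + 40)*(3 - √5)))) = 35146/(((2 - 6)*(20*(3 - √5)))) = 35146/((-4*(60 - 20*√5))) = 35146/(-240 + 80*√5)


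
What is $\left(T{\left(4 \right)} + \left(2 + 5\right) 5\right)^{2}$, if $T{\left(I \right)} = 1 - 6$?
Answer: $900$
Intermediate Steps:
$T{\left(I \right)} = -5$ ($T{\left(I \right)} = 1 - 6 = -5$)
$\left(T{\left(4 \right)} + \left(2 + 5\right) 5\right)^{2} = \left(-5 + \left(2 + 5\right) 5\right)^{2} = \left(-5 + 7 \cdot 5\right)^{2} = \left(-5 + 35\right)^{2} = 30^{2} = 900$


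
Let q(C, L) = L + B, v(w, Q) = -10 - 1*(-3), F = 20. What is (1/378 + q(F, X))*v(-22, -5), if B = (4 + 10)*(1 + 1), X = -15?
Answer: -4915/54 ≈ -91.019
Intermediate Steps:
B = 28 (B = 14*2 = 28)
v(w, Q) = -7 (v(w, Q) = -10 + 3 = -7)
q(C, L) = 28 + L (q(C, L) = L + 28 = 28 + L)
(1/378 + q(F, X))*v(-22, -5) = (1/378 + (28 - 15))*(-7) = (1/378 + 13)*(-7) = (4915/378)*(-7) = -4915/54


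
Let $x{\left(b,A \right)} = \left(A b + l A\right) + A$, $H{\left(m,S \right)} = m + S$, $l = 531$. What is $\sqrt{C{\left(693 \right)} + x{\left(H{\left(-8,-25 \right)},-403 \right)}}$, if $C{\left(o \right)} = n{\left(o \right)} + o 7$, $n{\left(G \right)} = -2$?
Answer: $2 i \sqrt{49062} \approx 443.0 i$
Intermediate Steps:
$H{\left(m,S \right)} = S + m$
$C{\left(o \right)} = -2 + 7 o$ ($C{\left(o \right)} = -2 + o 7 = -2 + 7 o$)
$x{\left(b,A \right)} = 532 A + A b$ ($x{\left(b,A \right)} = \left(A b + 531 A\right) + A = \left(531 A + A b\right) + A = 532 A + A b$)
$\sqrt{C{\left(693 \right)} + x{\left(H{\left(-8,-25 \right)},-403 \right)}} = \sqrt{\left(-2 + 7 \cdot 693\right) - 403 \left(532 - 33\right)} = \sqrt{\left(-2 + 4851\right) - 403 \left(532 - 33\right)} = \sqrt{4849 - 201097} = \sqrt{-196248} = 2 i \sqrt{49062}$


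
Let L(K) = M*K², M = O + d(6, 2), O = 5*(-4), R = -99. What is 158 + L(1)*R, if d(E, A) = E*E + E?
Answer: -2020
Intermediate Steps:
d(E, A) = E + E² (d(E, A) = E² + E = E + E²)
O = -20
M = 22 (M = -20 + 6*(1 + 6) = -20 + 6*7 = -20 + 42 = 22)
L(K) = 22*K²
158 + L(1)*R = 158 + (22*1²)*(-99) = 158 + (22*1)*(-99) = 158 + 22*(-99) = 158 - 2178 = -2020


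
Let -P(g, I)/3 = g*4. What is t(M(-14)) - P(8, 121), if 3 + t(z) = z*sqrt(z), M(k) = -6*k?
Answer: 93 + 168*sqrt(21) ≈ 862.87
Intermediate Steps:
P(g, I) = -12*g (P(g, I) = -3*g*4 = -12*g)
t(z) = -3 + z**(3/2) (t(z) = -3 + z*sqrt(z) = -3 + z**(3/2))
t(M(-14)) - P(8, 121) = (-3 + (-6*(-14))**(3/2)) - (-12)*8 = (-3 + 84**(3/2)) - 1*(-96) = (-3 + 168*sqrt(21)) + 96 = 93 + 168*sqrt(21)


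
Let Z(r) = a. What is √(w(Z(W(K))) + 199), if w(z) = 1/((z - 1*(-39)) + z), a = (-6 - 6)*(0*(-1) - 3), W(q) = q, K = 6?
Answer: 47*√1110/111 ≈ 14.107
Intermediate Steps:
a = 36 (a = -12*(0 - 3) = -12*(-3) = 36)
Z(r) = 36
w(z) = 1/(39 + 2*z) (w(z) = 1/((z + 39) + z) = 1/((39 + z) + z) = 1/(39 + 2*z))
√(w(Z(W(K))) + 199) = √(1/(39 + 2*36) + 199) = √(1/(39 + 72) + 199) = √(1/111 + 199) = √(22090/111) = 47*√1110/111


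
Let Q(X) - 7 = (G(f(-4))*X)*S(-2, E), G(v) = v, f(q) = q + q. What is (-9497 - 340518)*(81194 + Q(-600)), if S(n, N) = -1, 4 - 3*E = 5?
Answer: -26741496015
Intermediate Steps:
f(q) = 2*q
E = -⅓ (E = 4/3 - ⅓*5 = 4/3 - 5/3 = -⅓ ≈ -0.33333)
Q(X) = 7 + 8*X (Q(X) = 7 + ((2*(-4))*X)*(-1) = 7 - 8*X*(-1) = 7 + 8*X)
(-9497 - 340518)*(81194 + Q(-600)) = (-9497 - 340518)*(81194 + (7 + 8*(-600))) = -350015*(81194 + (7 - 4800)) = -350015*(81194 - 4793) = -350015*76401 = -26741496015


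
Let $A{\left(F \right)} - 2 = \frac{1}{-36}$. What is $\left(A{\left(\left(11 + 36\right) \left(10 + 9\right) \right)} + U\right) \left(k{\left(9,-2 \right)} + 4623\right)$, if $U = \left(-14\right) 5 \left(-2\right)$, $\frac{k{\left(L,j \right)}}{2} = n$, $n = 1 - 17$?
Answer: $\frac{23464601}{36} \approx 6.5179 \cdot 10^{5}$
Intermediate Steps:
$n = -16$
$k{\left(L,j \right)} = -32$ ($k{\left(L,j \right)} = 2 \left(-16\right) = -32$)
$U = 140$ ($U = \left(-70\right) \left(-2\right) = 140$)
$A{\left(F \right)} = \frac{71}{36}$ ($A{\left(F \right)} = 2 + \frac{1}{-36} = 2 - \frac{1}{36} = \frac{71}{36}$)
$\left(A{\left(\left(11 + 36\right) \left(10 + 9\right) \right)} + U\right) \left(k{\left(9,-2 \right)} + 4623\right) = \left(\frac{71}{36} + 140\right) \left(-32 + 4623\right) = \frac{5111}{36} \cdot 4591 = \frac{23464601}{36}$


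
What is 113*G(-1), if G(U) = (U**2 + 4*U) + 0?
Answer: -339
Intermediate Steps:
G(U) = U**2 + 4*U
113*G(-1) = 113*(-(4 - 1)) = 113*(-1*3) = 113*(-3) = -339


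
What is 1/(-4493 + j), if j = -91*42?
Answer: -1/8315 ≈ -0.00012026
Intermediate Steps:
j = -3822
1/(-4493 + j) = 1/(-4493 - 3822) = 1/(-8315) = -1/8315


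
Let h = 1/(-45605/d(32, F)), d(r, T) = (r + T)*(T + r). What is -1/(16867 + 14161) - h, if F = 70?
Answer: 322769707/1415031940 ≈ 0.22810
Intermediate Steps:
d(r, T) = (T + r)² (d(r, T) = (T + r)*(T + r) = (T + r)²)
h = -10404/45605 (h = 1/(-45605/(70 + 32)²) = 1/(-45605/(102²)) = 1/(-45605/10404) = -10404/45605 ≈ -0.22813)
-1/(16867 + 14161) - h = -1/(16867 + 14161) - 1*(-10404/45605) = -1/31028 + 10404/45605 = 322769707/1415031940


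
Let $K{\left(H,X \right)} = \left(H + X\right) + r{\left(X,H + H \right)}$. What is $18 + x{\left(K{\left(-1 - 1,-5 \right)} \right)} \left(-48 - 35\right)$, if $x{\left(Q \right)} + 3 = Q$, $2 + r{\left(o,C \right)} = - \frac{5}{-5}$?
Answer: $931$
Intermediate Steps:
$r{\left(o,C \right)} = -1$ ($r{\left(o,C \right)} = -2 - \frac{5}{-5} = -2 - -1 = -2 + 1 = -1$)
$K{\left(H,X \right)} = -1 + H + X$ ($K{\left(H,X \right)} = \left(H + X\right) - 1 = -1 + H + X$)
$x{\left(Q \right)} = -3 + Q$
$18 + x{\left(K{\left(-1 - 1,-5 \right)} \right)} \left(-48 - 35\right) = 18 + \left(-3 - 8\right) \left(-48 - 35\right) = 18 + \left(-3 - 8\right) \left(-83\right) = 18 - -913 = 18 + 913 = 931$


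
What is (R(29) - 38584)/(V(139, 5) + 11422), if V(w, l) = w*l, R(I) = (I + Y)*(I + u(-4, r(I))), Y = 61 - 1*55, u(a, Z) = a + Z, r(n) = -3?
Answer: -5402/1731 ≈ -3.1207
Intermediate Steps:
u(a, Z) = Z + a
Y = 6 (Y = 61 - 55 = 6)
R(I) = (-7 + I)*(6 + I) (R(I) = (I + 6)*(I + (-3 - 4)) = (6 + I)*(I - 7) = (6 + I)*(-7 + I) = (-7 + I)*(6 + I))
V(w, l) = l*w
(R(29) - 38584)/(V(139, 5) + 11422) = ((-42 + 29**2 - 1*29) - 38584)/(5*139 + 11422) = ((-42 + 841 - 29) - 38584)/(695 + 11422) = (770 - 38584)/12117 = -37814*1/12117 = -5402/1731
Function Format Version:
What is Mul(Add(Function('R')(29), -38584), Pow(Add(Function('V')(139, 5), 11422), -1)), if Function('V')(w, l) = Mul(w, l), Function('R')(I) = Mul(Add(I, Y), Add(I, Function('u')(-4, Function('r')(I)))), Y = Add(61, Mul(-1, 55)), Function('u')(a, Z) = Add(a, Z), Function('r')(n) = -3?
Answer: Rational(-5402, 1731) ≈ -3.1207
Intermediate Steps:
Function('u')(a, Z) = Add(Z, a)
Y = 6 (Y = Add(61, -55) = 6)
Function('R')(I) = Mul(Add(-7, I), Add(6, I)) (Function('R')(I) = Mul(Add(I, 6), Add(I, Add(-3, -4))) = Mul(Add(6, I), Add(I, -7)) = Mul(Add(6, I), Add(-7, I)) = Mul(Add(-7, I), Add(6, I)))
Function('V')(w, l) = Mul(l, w)
Mul(Add(Function('R')(29), -38584), Pow(Add(Function('V')(139, 5), 11422), -1)) = Mul(Add(Add(-42, Pow(29, 2), Mul(-1, 29)), -38584), Pow(Add(Mul(5, 139), 11422), -1)) = Mul(Add(Add(-42, 841, -29), -38584), Pow(Add(695, 11422), -1)) = Mul(Add(770, -38584), Pow(12117, -1)) = Mul(-37814, Rational(1, 12117)) = Rational(-5402, 1731)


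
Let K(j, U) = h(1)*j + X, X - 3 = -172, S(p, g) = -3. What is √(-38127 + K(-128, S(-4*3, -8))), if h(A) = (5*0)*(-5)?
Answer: 2*I*√9574 ≈ 195.69*I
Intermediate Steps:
h(A) = 0 (h(A) = 0*(-5) = 0)
X = -169 (X = 3 - 172 = -169)
K(j, U) = -169 (K(j, U) = 0*j - 169 = 0 - 169 = -169)
√(-38127 + K(-128, S(-4*3, -8))) = √(-38127 - 169) = √(-38296) = 2*I*√9574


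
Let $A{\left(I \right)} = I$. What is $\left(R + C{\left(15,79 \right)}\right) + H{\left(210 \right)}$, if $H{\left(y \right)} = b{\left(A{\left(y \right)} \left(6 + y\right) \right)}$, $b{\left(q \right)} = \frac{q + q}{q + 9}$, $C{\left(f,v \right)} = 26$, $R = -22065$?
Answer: $- \frac{111088519}{5041} \approx -22037.0$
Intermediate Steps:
$b{\left(q \right)} = \frac{2 q}{9 + q}$
$H{\left(y \right)} = \frac{2 y \left(6 + y\right)}{9 + y \left(6 + y\right)}$
$\left(R + C{\left(15,79 \right)}\right) + H{\left(210 \right)} = \left(-22065 + 26\right) + 2 \cdot 210 \frac{1}{9 + 210 \left(6 + 210\right)} \left(6 + 210\right) = -22039 + 2 \cdot 210 \frac{1}{9 + 210 \cdot 216} \cdot 216 = -22039 + 2 \cdot 210 \frac{1}{9 + 45360} \cdot 216 = -22039 + 2 \cdot 210 \cdot \frac{1}{45369} \cdot 216 = -22039 + \frac{10080}{5041} = - \frac{111088519}{5041}$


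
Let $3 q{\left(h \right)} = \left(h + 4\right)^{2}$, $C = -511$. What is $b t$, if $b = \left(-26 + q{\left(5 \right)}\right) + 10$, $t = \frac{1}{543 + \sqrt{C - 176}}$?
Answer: $\frac{1991}{98512} - \frac{11 i \sqrt{687}}{295536} \approx 0.020211 - 0.00097558 i$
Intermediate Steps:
$q{\left(h \right)} = \frac{\left(4 + h\right)^{2}}{3}$ ($q{\left(h \right)} = \frac{\left(h + 4\right)^{2}}{3} = \frac{\left(4 + h\right)^{2}}{3}$)
$t = \frac{1}{543 + i \sqrt{687}}$ ($t = \frac{1}{543 + \sqrt{-511 - 176}} = \frac{1}{543 + \sqrt{-687}} = \frac{1}{543 + i \sqrt{687}} \approx 0.0018373 - 8.8689 \cdot 10^{-5} i$)
$b = 11$ ($b = \left(-26 + \frac{\left(4 + 5\right)^{2}}{3}\right) + 10 = \left(-26 + \frac{9^{2}}{3}\right) + 10 = \left(-26 + \frac{1}{3} \cdot 81\right) + 10 = \left(-26 + 27\right) + 10 = 1 + 10 = 11$)
$b t = 11 \left(\frac{181}{98512} - \frac{i \sqrt{687}}{295536}\right) = \frac{1991}{98512} - \frac{11 i \sqrt{687}}{295536}$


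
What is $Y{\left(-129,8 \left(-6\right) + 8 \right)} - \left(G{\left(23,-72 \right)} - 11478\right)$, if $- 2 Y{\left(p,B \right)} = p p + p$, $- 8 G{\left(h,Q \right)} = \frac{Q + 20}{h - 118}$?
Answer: $\frac{612193}{190} \approx 3222.1$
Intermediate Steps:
$G{\left(h,Q \right)} = - \frac{20 + Q}{8 \left(-118 + h\right)}$ ($G{\left(h,Q \right)} = - \frac{\left(Q + 20\right) \frac{1}{h - 118}}{8} = - \frac{\left(20 + Q\right) \frac{1}{-118 + h}}{8} = - \frac{\frac{1}{-118 + h} \left(20 + Q\right)}{8} = - \frac{20 + Q}{8 \left(-118 + h\right)}$)
$Y{\left(p,B \right)} = - \frac{p}{2} - \frac{p^{2}}{2}$ ($Y{\left(p,B \right)} = - \frac{p p + p}{2} = - \frac{p^{2} + p}{2} = - \frac{p + p^{2}}{2} = - \frac{p}{2} - \frac{p^{2}}{2}$)
$Y{\left(-129,8 \left(-6\right) + 8 \right)} - \left(G{\left(23,-72 \right)} - 11478\right) = \left(- \frac{1}{2}\right) \left(-129\right) \left(1 - 129\right) - \left(\frac{-20 - -72}{8 \left(-118 + 23\right)} - 11478\right) = \left(- \frac{1}{2}\right) \left(-129\right) \left(-128\right) - \left(\frac{-20 + 72}{8 \left(-95\right)} - 11478\right) = -8256 - \left(\frac{1}{8} \left(- \frac{1}{95}\right) 52 - 11478\right) = -8256 - \left(- \frac{13}{190} - 11478\right) = -8256 - - \frac{2180833}{190} = -8256 + \frac{2180833}{190} = \frac{612193}{190}$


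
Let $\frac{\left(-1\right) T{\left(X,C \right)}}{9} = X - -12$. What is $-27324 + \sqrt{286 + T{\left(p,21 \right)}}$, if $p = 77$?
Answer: $-27324 + i \sqrt{515} \approx -27324.0 + 22.694 i$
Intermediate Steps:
$T{\left(X,C \right)} = -108 - 9 X$ ($T{\left(X,C \right)} = - 9 \left(X - -12\right) = - 9 \left(X + 12\right) = - 9 \left(12 + X\right) = -108 - 9 X$)
$-27324 + \sqrt{286 + T{\left(p,21 \right)}} = -27324 + \sqrt{286 - 801} = -27324 + \sqrt{-515} = -27324 + i \sqrt{515}$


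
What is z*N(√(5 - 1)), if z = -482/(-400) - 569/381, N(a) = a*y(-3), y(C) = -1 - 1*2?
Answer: 21979/12700 ≈ 1.7306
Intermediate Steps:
y(C) = -3 (y(C) = -1 - 2 = -3)
N(a) = -3*a (N(a) = a*(-3) = -3*a)
z = -21979/76200 (z = -482*(-1/400) - 569*1/381 = 241/200 - 569/381 = -21979/76200 ≈ -0.28844)
z*N(√(5 - 1)) = -(-21979)*√(5 - 1)/25400 = -(-21979)*√4/25400 = -(-21979)*2/25400 = -21979/76200*(-6) = 21979/12700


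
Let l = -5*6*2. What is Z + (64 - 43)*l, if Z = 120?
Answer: -1140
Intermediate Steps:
l = -60 (l = -30*2 = -60)
Z + (64 - 43)*l = 120 + (64 - 43)*(-60) = 120 + 21*(-60) = 120 - 1260 = -1140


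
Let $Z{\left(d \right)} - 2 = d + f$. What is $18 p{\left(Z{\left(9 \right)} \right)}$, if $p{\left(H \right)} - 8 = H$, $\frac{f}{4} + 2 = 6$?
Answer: $630$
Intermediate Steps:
$f = 16$ ($f = -8 + 4 \cdot 6 = -8 + 24 = 16$)
$Z{\left(d \right)} = 18 + d$ ($Z{\left(d \right)} = 2 + \left(d + 16\right) = 2 + \left(16 + d\right) = 18 + d$)
$p{\left(H \right)} = 8 + H$
$18 p{\left(Z{\left(9 \right)} \right)} = 18 \left(8 + \left(18 + 9\right)\right) = 18 \left(8 + 27\right) = 18 \cdot 35 = 630$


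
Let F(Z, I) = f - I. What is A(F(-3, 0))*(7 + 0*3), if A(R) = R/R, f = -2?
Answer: 7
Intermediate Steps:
F(Z, I) = -2 - I
A(R) = 1
A(F(-3, 0))*(7 + 0*3) = 1*(7 + 0*3) = 1*(7 + 0) = 1*7 = 7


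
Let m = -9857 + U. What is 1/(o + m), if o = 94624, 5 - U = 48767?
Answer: 1/36005 ≈ 2.7774e-5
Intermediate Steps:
U = -48762 (U = 5 - 1*48767 = 5 - 48767 = -48762)
m = -58619 (m = -9857 - 48762 = -58619)
1/(o + m) = 1/(94624 - 58619) = 1/36005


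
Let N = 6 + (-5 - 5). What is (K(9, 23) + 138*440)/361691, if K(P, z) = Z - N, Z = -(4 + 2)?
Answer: 60718/361691 ≈ 0.16787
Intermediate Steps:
Z = -6 (Z = -1*6 = -6)
N = -4 (N = 6 - 10 = -4)
K(P, z) = -2 (K(P, z) = -6 - 1*(-4) = -6 + 4 = -2)
(K(9, 23) + 138*440)/361691 = (-2 + 138*440)/361691 = (-2 + 60720)*(1/361691) = 60718*(1/361691) = 60718/361691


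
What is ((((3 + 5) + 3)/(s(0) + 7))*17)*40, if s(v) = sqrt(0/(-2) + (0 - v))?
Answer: 7480/7 ≈ 1068.6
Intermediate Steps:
s(v) = sqrt(-v) (s(v) = sqrt(0*(-1/2) - v) = sqrt(0 - v) = sqrt(-v))
((((3 + 5) + 3)/(s(0) + 7))*17)*40 = ((((3 + 5) + 3)/(sqrt(-1*0) + 7))*17)*40 = (((8 + 3)/(sqrt(0) + 7))*17)*40 = ((11/(0 + 7))*17)*40 = ((11/7)*17)*40 = (187/7)*40 = 7480/7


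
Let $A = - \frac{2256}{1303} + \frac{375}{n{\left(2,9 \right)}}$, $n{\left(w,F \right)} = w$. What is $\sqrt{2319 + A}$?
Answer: $\frac{\sqrt{17010474762}}{2606} \approx 50.048$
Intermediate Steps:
$A = \frac{484113}{2606}$ ($A = - \frac{2256}{1303} + \frac{375}{2} = \frac{484113}{2606} \approx 185.77$)
$\sqrt{2319 + A} = \sqrt{2319 + \frac{484113}{2606}} = \sqrt{\frac{6527427}{2606}} = \frac{\sqrt{17010474762}}{2606}$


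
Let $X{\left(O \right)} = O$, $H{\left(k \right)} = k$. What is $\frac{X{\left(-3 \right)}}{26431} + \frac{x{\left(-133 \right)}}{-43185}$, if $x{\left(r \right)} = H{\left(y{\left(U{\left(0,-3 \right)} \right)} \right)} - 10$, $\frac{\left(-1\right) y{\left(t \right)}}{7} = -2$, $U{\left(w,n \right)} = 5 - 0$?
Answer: $- \frac{235279}{1141422735} \approx -0.00020613$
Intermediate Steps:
$U{\left(w,n \right)} = 5$ ($U{\left(w,n \right)} = 5 + 0 = 5$)
$y{\left(t \right)} = 14$ ($y{\left(t \right)} = \left(-7\right) \left(-2\right) = 14$)
$x{\left(r \right)} = 4$ ($x{\left(r \right)} = 14 - 10 = 4$)
$\frac{X{\left(-3 \right)}}{26431} + \frac{x{\left(-133 \right)}}{-43185} = - \frac{3}{26431} + \frac{4}{-43185} = \left(-3\right) \frac{1}{26431} + 4 \left(- \frac{1}{43185}\right) = - \frac{3}{26431} - \frac{4}{43185} = - \frac{235279}{1141422735}$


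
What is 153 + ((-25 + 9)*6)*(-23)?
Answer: 2361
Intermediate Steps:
153 + ((-25 + 9)*6)*(-23) = 153 - 16*6*(-23) = 153 - 96*(-23) = 153 + 2208 = 2361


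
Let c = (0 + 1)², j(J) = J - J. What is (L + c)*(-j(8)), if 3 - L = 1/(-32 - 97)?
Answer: 0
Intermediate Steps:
j(J) = 0
L = 388/129 (L = 3 - 1/(-32 - 97) = 3 - 1/(-129) = 3 - 1*(-1/129) = 3 + 1/129 = 388/129 ≈ 3.0078)
c = 1 (c = 1² = 1)
(L + c)*(-j(8)) = (388/129 + 1)*(-1*0) = (517/129)*0 = 0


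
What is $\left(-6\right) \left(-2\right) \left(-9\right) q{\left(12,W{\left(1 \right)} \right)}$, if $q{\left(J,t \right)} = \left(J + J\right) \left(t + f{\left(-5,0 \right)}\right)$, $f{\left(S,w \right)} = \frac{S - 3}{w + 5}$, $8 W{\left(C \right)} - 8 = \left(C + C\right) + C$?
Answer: $\frac{2916}{5} \approx 583.2$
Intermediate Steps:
$W{\left(C \right)} = 1 + \frac{3 C}{8}$ ($W{\left(C \right)} = 1 + \frac{\left(C + C\right) + C}{8} = 1 + \frac{2 C + C}{8} = 1 + \frac{3 C}{8}$)
$f{\left(S,w \right)} = \frac{-3 + S}{5 + w}$
$q{\left(J,t \right)} = 2 J \left(- \frac{8}{5} + t\right)$ ($q{\left(J,t \right)} = \left(J + J\right) \left(t + \frac{-3 - 5}{5 + 0}\right) = 2 J \left(t + \frac{1}{5} \left(-8\right)\right) = 2 J \left(t - \frac{8}{5}\right) = 2 J \left(- \frac{8}{5} + t\right)$)
$\left(-6\right) \left(-2\right) \left(-9\right) q{\left(12,W{\left(1 \right)} \right)} = \left(-6\right) \left(-2\right) \left(-9\right) \frac{2}{5} \cdot 12 \left(-8 + 5 \left(1 + \frac{3}{8} \cdot 1\right)\right) = 12 \left(-9\right) \frac{2}{5} \cdot 12 \left(-8 + 5 \left(1 + \frac{3}{8}\right)\right) = - 108 \cdot \frac{2}{5} \cdot 12 \left(-8 + 5 \cdot \frac{11}{8}\right) = - 108 \cdot \frac{2}{5} \cdot 12 \left(-8 + \frac{55}{8}\right) = - 108 \cdot \frac{2}{5} \cdot 12 \left(- \frac{9}{8}\right) = \left(-108\right) \left(- \frac{27}{5}\right) = \frac{2916}{5}$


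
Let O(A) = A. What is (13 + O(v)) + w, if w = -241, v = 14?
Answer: -214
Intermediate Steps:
(13 + O(v)) + w = (13 + 14) - 241 = 27 - 241 = -214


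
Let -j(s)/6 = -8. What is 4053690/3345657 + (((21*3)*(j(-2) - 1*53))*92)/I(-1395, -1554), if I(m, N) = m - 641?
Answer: 17225025/1115219 ≈ 15.445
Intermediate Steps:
I(m, N) = -641 + m
j(s) = 48 (j(s) = -6*(-8) = 48)
4053690/3345657 + (((21*3)*(j(-2) - 1*53))*92)/I(-1395, -1554) = 4053690/3345657 + (((21*3)*(48 - 1*53))*92)/(-641 - 1395) = 4053690*(1/3345657) + ((63*(48 - 53))*92)/(-2036) = 1351230/1115219 + ((63*(-5))*92)*(-1/2036) = 1351230/1115219 - 315*92*(-1/2036) = 1351230/1115219 - 28980*(-1/2036) = 1351230/1115219 + 7245/509 = 17225025/1115219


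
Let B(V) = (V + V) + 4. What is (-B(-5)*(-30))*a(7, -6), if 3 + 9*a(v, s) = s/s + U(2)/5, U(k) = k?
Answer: 32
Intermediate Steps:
a(v, s) = -8/45 (a(v, s) = -1/3 + (s/s + 2/5)/9 = -1/3 + (1 + 2*(1/5))/9 = -1/3 + (1 + 2/5)/9 = -1/3 + (1/9)*(7/5) = -1/3 + 7/45 = -8/45)
B(V) = 4 + 2*V (B(V) = 2*V + 4 = 4 + 2*V)
(-B(-5)*(-30))*a(7, -6) = (-(4 + 2*(-5))*(-30))*(-8/45) = (-(4 - 10)*(-30))*(-8/45) = (-1*(-6)*(-30))*(-8/45) = (6*(-30))*(-8/45) = -180*(-8/45) = 32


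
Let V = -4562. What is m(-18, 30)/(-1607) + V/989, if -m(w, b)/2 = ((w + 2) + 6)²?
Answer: -7133334/1589323 ≈ -4.4883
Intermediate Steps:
m(w, b) = -2*(8 + w)² (m(w, b) = -2*((w + 2) + 6)² = -2*((2 + w) + 6)² = -2*(8 + w)²)
m(-18, 30)/(-1607) + V/989 = -2*(8 - 18)²/(-1607) - 4562/989 = -2*(-10)²*(-1/1607) - 4562*1/989 = -2*100*(-1/1607) - 4562/989 = -200*(-1/1607) - 4562/989 = 200/1607 - 4562/989 = -7133334/1589323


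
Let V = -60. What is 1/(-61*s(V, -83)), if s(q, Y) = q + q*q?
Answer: -1/215940 ≈ -4.6309e-6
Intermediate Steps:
s(q, Y) = q + q²
1/(-61*s(V, -83)) = 1/(-(-3660)*(1 - 60)) = 1/(-(-3660)*(-59)) = 1/(-61*3540) = 1/(-215940) = -1/215940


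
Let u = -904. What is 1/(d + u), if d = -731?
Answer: -1/1635 ≈ -0.00061162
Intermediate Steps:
1/(d + u) = 1/(-731 - 904) = 1/(-1635) = -1/1635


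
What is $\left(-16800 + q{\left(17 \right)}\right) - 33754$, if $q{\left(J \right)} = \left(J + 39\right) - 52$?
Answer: $-50550$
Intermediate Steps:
$q{\left(J \right)} = -13 + J$ ($q{\left(J \right)} = \left(39 + J\right) - 52 = -13 + J$)
$\left(-16800 + q{\left(17 \right)}\right) - 33754 = \left(-16800 + \left(-13 + 17\right)\right) - 33754 = \left(-16800 + 4\right) - 33754 = -16796 - 33754 = -50550$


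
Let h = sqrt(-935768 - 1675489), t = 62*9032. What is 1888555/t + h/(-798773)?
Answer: 1888555/559984 - I*sqrt(2611257)/798773 ≈ 3.3725 - 0.002023*I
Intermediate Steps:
t = 559984
h = I*sqrt(2611257) (h = sqrt(-2611257) = I*sqrt(2611257) ≈ 1615.9*I)
1888555/t + h/(-798773) = 1888555/559984 + (I*sqrt(2611257))/(-798773) = 1888555*(1/559984) + (I*sqrt(2611257))*(-1/798773) = 1888555/559984 - I*sqrt(2611257)/798773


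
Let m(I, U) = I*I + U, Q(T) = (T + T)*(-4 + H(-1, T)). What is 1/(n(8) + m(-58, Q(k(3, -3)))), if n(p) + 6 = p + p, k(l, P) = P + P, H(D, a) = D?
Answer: 1/3434 ≈ 0.00029121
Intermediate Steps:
k(l, P) = 2*P
n(p) = -6 + 2*p (n(p) = -6 + (p + p) = -6 + 2*p)
Q(T) = -10*T (Q(T) = (T + T)*(-4 - 1) = (2*T)*(-5) = -10*T)
m(I, U) = U + I² (m(I, U) = I² + U = U + I²)
1/(n(8) + m(-58, Q(k(3, -3)))) = 1/((-6 + 2*8) + (-20*(-3) + (-58)²)) = 1/((-6 + 16) + (-10*(-6) + 3364)) = 1/(10 + (60 + 3364)) = 1/(10 + 3424) = 1/3434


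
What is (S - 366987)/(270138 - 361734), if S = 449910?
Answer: -27641/30532 ≈ -0.90531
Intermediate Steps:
(S - 366987)/(270138 - 361734) = (449910 - 366987)/(270138 - 361734) = 82923/(-91596) = 82923*(-1/91596) = -27641/30532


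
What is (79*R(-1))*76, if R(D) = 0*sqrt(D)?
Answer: 0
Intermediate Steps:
R(D) = 0
(79*R(-1))*76 = (79*0)*76 = 0*76 = 0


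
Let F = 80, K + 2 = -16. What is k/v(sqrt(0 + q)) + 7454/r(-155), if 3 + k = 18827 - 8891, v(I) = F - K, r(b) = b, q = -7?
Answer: 115589/2170 ≈ 53.267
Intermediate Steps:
K = -18 (K = -2 - 16 = -18)
v(I) = 98 (v(I) = 80 - 1*(-18) = 80 + 18 = 98)
k = 9933 (k = -3 + (18827 - 8891) = -3 + 9936 = 9933)
k/v(sqrt(0 + q)) + 7454/r(-155) = 9933/98 + 7454/(-155) = 9933*(1/98) + 7454*(-1/155) = 1419/14 - 7454/155 = 115589/2170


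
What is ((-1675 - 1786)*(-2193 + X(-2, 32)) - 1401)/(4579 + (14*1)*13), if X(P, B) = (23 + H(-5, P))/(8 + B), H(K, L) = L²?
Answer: 101149811/63480 ≈ 1593.4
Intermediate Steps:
X(P, B) = (23 + P²)/(8 + B)
((-1675 - 1786)*(-2193 + X(-2, 32)) - 1401)/(4579 + (14*1)*13) = ((-1675 - 1786)*(-2193 + (23 + (-2)²)/(8 + 32)) - 1401)/(4579 + (14*1)*13) = (-3461*(-2193 + (23 + 4)/40) - 1401)/(4579 + 14*13) = (-3461*(-2193 + (1/40)*27) - 1401)/(4579 + 182) = (-3461*(-2193 + 27/40) - 1401)/4761 = (-3461*(-87693/40) - 1401)*(1/4761) = (303505473/40 - 1401)*(1/4761) = (303449433/40)*(1/4761) = 101149811/63480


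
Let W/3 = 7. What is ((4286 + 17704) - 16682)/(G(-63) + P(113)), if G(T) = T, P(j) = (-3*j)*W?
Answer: -2654/3591 ≈ -0.73907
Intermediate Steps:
W = 21 (W = 3*7 = 21)
P(j) = -63*j (P(j) = -3*j*21 = -63*j)
((4286 + 17704) - 16682)/(G(-63) + P(113)) = ((4286 + 17704) - 16682)/(-63 - 63*113) = (21990 - 16682)/(-63 - 7119) = 5308/(-7182) = 5308*(-1/7182) = -2654/3591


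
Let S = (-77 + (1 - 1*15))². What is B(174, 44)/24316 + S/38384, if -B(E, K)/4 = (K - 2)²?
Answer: -17369177/233336336 ≈ -0.074438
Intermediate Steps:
B(E, K) = -4*(-2 + K)² (B(E, K) = -4*(K - 2)² = -4*(-2 + K)²)
S = 8281 (S = (-77 + (1 - 15))² = (-77 - 14)² = (-91)² = 8281)
B(174, 44)/24316 + S/38384 = -4*(-2 + 44)²/24316 + 8281/38384 = -4*42²*(1/24316) + 8281*(1/38384) = -4*1764*(1/24316) + 8281/38384 = -7056*1/24316 + 8281/38384 = -1764/6079 + 8281/38384 = -17369177/233336336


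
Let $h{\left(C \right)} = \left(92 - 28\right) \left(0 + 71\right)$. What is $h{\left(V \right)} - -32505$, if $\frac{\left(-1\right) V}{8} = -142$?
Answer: $37049$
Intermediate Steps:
$V = 1136$ ($V = \left(-8\right) \left(-142\right) = 1136$)
$h{\left(C \right)} = 4544$ ($h{\left(C \right)} = 64 \cdot 71 = 4544$)
$h{\left(V \right)} - -32505 = 4544 - -32505 = 4544 + 32505 = 37049$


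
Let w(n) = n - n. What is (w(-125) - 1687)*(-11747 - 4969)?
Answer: 28199892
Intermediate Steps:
w(n) = 0
(w(-125) - 1687)*(-11747 - 4969) = (0 - 1687)*(-11747 - 4969) = -1687*(-16716) = 28199892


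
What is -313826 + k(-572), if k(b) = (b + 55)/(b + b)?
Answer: -32637857/104 ≈ -3.1383e+5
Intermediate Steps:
k(b) = (55 + b)/(2*b) (k(b) = (55 + b)/((2*b)) = (55 + b)*(1/(2*b)) = (55 + b)/(2*b))
-313826 + k(-572) = -313826 + (1/2)*(55 - 572)/(-572) = -313826 + (1/2)*(-1/572)*(-517) = -313826 + 47/104 = -32637857/104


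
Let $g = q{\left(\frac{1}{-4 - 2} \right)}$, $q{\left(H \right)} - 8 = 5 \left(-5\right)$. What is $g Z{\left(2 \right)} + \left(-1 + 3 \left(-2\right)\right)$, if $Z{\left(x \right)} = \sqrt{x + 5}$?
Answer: $-7 - 17 \sqrt{7} \approx -51.978$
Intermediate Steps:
$Z{\left(x \right)} = \sqrt{5 + x}$
$q{\left(H \right)} = -17$ ($q{\left(H \right)} = 8 + 5 \left(-5\right) = 8 - 25 = -17$)
$g = -17$
$g Z{\left(2 \right)} + \left(-1 + 3 \left(-2\right)\right) = - 17 \sqrt{5 + 2} + \left(-1 + 3 \left(-2\right)\right) = - 17 \sqrt{7} - 7 = -7 - 17 \sqrt{7}$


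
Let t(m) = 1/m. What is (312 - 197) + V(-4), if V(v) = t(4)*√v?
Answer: 115 + I/2 ≈ 115.0 + 0.5*I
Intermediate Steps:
V(v) = √v/4
(312 - 197) + V(-4) = (312 - 197) + √(-4)/4 = 115 + (2*I)/4 = 115 + I/2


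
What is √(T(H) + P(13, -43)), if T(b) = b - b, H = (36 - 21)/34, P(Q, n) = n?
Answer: I*√43 ≈ 6.5574*I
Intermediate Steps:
H = 15/34 (H = 15*(1/34) = 15/34 ≈ 0.44118)
T(b) = 0
√(T(H) + P(13, -43)) = √(0 - 43) = √(-43) = I*√43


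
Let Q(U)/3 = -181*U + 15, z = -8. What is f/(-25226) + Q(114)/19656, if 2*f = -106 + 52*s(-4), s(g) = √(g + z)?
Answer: -28877091/9182264 - 26*I*√3/12613 ≈ -3.1449 - 0.0035704*I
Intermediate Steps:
s(g) = √(-8 + g) (s(g) = √(g - 8) = √(-8 + g))
Q(U) = 45 - 543*U (Q(U) = 3*(-181*U + 15) = 3*(15 - 181*U) = 45 - 543*U)
f = -53 + 52*I*√3 (f = (-106 + 52*√(-8 - 4))/2 = (-106 + 52*√(-12))/2 = (-106 + 52*(2*I*√3))/2 = (-106 + 104*I*√3)/2 = -53 + 52*I*√3 ≈ -53.0 + 90.067*I)
f/(-25226) + Q(114)/19656 = (-53 + 52*I*√3)/(-25226) + (45 - 543*114)/19656 = (-53 + 52*I*√3)*(-1/25226) + (45 - 61902)*(1/19656) = (53/25226 - 26*I*√3/12613) - 61857*1/19656 = (53/25226 - 26*I*√3/12613) - 2291/728 = -28877091/9182264 - 26*I*√3/12613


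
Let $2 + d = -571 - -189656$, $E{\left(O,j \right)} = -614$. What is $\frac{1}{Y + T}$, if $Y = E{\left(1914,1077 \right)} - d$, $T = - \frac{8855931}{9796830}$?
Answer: $- \frac{3265610}{619479372147} \approx -5.2715 \cdot 10^{-6}$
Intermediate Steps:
$T = - \frac{2951977}{3265610}$ ($T = \left(-8855931\right) \frac{1}{9796830} = - \frac{2951977}{3265610} \approx -0.90396$)
$d = 189083$ ($d = -2 - -189085 = -2 + \left(-571 + 189656\right) = -2 + 189085 = 189083$)
$Y = -189697$ ($Y = -614 - 189083 = -189697$)
$\frac{1}{Y + T} = \frac{1}{-189697 - \frac{2951977}{3265610}} = \frac{1}{- \frac{619479372147}{3265610}} = - \frac{3265610}{619479372147}$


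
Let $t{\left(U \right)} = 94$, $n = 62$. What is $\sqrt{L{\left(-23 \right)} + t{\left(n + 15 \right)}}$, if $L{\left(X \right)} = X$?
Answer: $\sqrt{71} \approx 8.4261$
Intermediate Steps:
$\sqrt{L{\left(-23 \right)} + t{\left(n + 15 \right)}} = \sqrt{-23 + 94} = \sqrt{71}$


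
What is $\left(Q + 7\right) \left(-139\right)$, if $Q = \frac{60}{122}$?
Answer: $- \frac{63523}{61} \approx -1041.4$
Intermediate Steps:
$Q = \frac{30}{61}$ ($Q = 60 \cdot \frac{1}{122} = \frac{30}{61} \approx 0.4918$)
$\left(Q + 7\right) \left(-139\right) = \left(\frac{30}{61} + 7\right) \left(-139\right) = \frac{457}{61} \left(-139\right) = - \frac{63523}{61}$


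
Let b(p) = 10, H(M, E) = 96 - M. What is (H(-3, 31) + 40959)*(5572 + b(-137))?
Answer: 229185756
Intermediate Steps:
(H(-3, 31) + 40959)*(5572 + b(-137)) = ((96 - 1*(-3)) + 40959)*(5572 + 10) = ((96 + 3) + 40959)*5582 = (99 + 40959)*5582 = 41058*5582 = 229185756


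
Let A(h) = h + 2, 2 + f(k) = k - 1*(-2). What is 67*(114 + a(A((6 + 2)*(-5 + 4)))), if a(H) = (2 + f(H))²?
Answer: 8710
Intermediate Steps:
f(k) = k (f(k) = -2 + (k - 1*(-2)) = -2 + (k + 2) = -2 + (2 + k) = k)
A(h) = 2 + h
a(H) = (2 + H)²
67*(114 + a(A((6 + 2)*(-5 + 4)))) = 67*(114 + (2 + (2 + (6 + 2)*(-5 + 4)))²) = 67*(114 + (2 + (2 + 8*(-1)))²) = 67*(114 + (2 + (2 - 8))²) = 67*(114 + (2 - 6)²) = 67*(114 + (-4)²) = 67*(114 + 16) = 67*130 = 8710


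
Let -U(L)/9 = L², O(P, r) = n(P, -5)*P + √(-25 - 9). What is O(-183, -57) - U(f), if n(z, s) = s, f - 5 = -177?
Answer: 267171 + I*√34 ≈ 2.6717e+5 + 5.831*I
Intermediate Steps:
f = -172 (f = 5 - 177 = -172)
O(P, r) = -5*P + I*√34 (O(P, r) = -5*P + √(-25 - 9) = -5*P + √(-34) = -5*P + I*√34)
U(L) = -9*L²
O(-183, -57) - U(f) = (-5*(-183) + I*√34) - (-9)*(-172)² = (915 + I*√34) - (-9)*29584 = (915 + I*√34) - 1*(-266256) = (915 + I*√34) + 266256 = 267171 + I*√34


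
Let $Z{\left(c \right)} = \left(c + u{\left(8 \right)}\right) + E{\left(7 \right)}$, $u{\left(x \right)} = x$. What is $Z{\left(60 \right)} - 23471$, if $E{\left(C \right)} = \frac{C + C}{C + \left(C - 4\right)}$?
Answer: $- \frac{117008}{5} \approx -23402.0$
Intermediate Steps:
$E{\left(C \right)} = \frac{2 C}{-4 + 2 C}$ ($E{\left(C \right)} = \frac{2 C}{C + \left(C - 4\right)} = \frac{2 C}{C + \left(-4 + C\right)} = \frac{2 C}{-4 + 2 C}$)
$Z{\left(c \right)} = \frac{47}{5} + c$ ($Z{\left(c \right)} = \left(c + 8\right) + \frac{7}{-2 + 7} = \left(8 + c\right) + \frac{7}{5} = \frac{47}{5} + c$)
$Z{\left(60 \right)} - 23471 = \left(\frac{47}{5} + 60\right) - 23471 = \frac{347}{5} - 23471 = - \frac{117008}{5}$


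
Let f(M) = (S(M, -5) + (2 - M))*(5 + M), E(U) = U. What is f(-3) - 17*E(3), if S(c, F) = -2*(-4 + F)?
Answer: -5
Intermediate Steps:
S(c, F) = 8 - 2*F
f(M) = (5 + M)*(20 - M) (f(M) = ((8 - 2*(-5)) + (2 - M))*(5 + M) = ((8 + 10) + (2 - M))*(5 + M) = (18 + (2 - M))*(5 + M) = (20 - M)*(5 + M) = (5 + M)*(20 - M))
f(-3) - 17*E(3) = (100 - 1*(-3)² + 15*(-3)) - 17*3 = (100 - 1*9 - 45) - 51 = (100 - 9 - 45) - 51 = 46 - 51 = -5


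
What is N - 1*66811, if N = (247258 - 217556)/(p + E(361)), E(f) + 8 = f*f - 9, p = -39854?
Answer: -3021512624/45225 ≈ -66811.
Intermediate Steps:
E(f) = -17 + f² (E(f) = -8 + (f*f - 9) = -8 + (f² - 9) = -8 + (-9 + f²) = -17 + f²)
N = 14851/45225 (N = (247258 - 217556)/(-39854 + (-17 + 361²)) = 29702/(-39854 + (-17 + 130321)) = 29702/(-39854 + 130304) = 29702/90450 = 29702*(1/90450) = 14851/45225 ≈ 0.32838)
N - 1*66811 = 14851/45225 - 1*66811 = 14851/45225 - 66811 = -3021512624/45225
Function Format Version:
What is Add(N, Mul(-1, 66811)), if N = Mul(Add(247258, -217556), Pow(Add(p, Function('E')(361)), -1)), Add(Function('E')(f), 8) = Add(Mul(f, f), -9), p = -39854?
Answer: Rational(-3021512624, 45225) ≈ -66811.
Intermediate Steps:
Function('E')(f) = Add(-17, Pow(f, 2)) (Function('E')(f) = Add(-8, Add(Mul(f, f), -9)) = Add(-8, Add(Pow(f, 2), -9)) = Add(-8, Add(-9, Pow(f, 2))) = Add(-17, Pow(f, 2)))
N = Rational(14851, 45225) (N = Mul(Add(247258, -217556), Pow(Add(-39854, Add(-17, Pow(361, 2))), -1)) = Mul(29702, Pow(Add(-39854, Add(-17, 130321)), -1)) = Mul(29702, Pow(Add(-39854, 130304), -1)) = Mul(29702, Pow(90450, -1)) = Mul(29702, Rational(1, 90450)) = Rational(14851, 45225) ≈ 0.32838)
Add(N, Mul(-1, 66811)) = Add(Rational(14851, 45225), Mul(-1, 66811)) = Add(Rational(14851, 45225), -66811) = Rational(-3021512624, 45225)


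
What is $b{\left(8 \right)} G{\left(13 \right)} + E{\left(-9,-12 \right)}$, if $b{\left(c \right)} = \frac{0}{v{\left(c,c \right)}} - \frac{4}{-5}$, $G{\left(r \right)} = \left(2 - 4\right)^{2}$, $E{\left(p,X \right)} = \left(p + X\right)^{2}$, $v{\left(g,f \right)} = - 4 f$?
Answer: $\frac{2221}{5} \approx 444.2$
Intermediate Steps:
$E{\left(p,X \right)} = \left(X + p\right)^{2}$
$G{\left(r \right)} = 4$ ($G{\left(r \right)} = \left(-2\right)^{2} = 4$)
$b{\left(c \right)} = \frac{4}{5}$ ($b{\left(c \right)} = \frac{0}{\left(-4\right) c} - \frac{4}{-5} = 0 \left(- \frac{1}{4 c}\right) - - \frac{4}{5} = 0 + \frac{4}{5} = \frac{4}{5}$)
$b{\left(8 \right)} G{\left(13 \right)} + E{\left(-9,-12 \right)} = \frac{4}{5} \cdot 4 + \left(-12 - 9\right)^{2} = \frac{16}{5} + \left(-21\right)^{2} = \frac{16}{5} + 441 = \frac{2221}{5}$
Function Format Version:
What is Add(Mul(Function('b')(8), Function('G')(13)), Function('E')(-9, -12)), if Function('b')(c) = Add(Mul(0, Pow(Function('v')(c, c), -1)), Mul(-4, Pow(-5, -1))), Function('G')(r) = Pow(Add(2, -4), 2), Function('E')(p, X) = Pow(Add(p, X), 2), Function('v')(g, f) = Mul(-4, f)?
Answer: Rational(2221, 5) ≈ 444.20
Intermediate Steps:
Function('E')(p, X) = Pow(Add(X, p), 2)
Function('G')(r) = 4 (Function('G')(r) = Pow(-2, 2) = 4)
Function('b')(c) = Rational(4, 5) (Function('b')(c) = Add(Mul(0, Pow(Mul(-4, c), -1)), Mul(-4, Pow(-5, -1))) = Add(Mul(0, Mul(Rational(-1, 4), Pow(c, -1))), Mul(-4, Rational(-1, 5))) = Add(0, Rational(4, 5)) = Rational(4, 5))
Add(Mul(Function('b')(8), Function('G')(13)), Function('E')(-9, -12)) = Add(Mul(Rational(4, 5), 4), Pow(Add(-12, -9), 2)) = Add(Rational(16, 5), Pow(-21, 2)) = Add(Rational(16, 5), 441) = Rational(2221, 5)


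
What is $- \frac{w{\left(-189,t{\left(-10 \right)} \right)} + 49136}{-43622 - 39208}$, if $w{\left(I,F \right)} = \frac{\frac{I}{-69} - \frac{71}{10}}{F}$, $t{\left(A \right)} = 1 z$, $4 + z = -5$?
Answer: $\frac{9246593}{15587100} \approx 0.59322$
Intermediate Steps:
$z = -9$ ($z = -4 - 5 = -9$)
$t{\left(A \right)} = -9$ ($t{\left(A \right)} = 1 \left(-9\right) = -9$)
$w{\left(I,F \right)} = \frac{- \frac{71}{10} - \frac{I}{69}}{F}$ ($w{\left(I,F \right)} = \frac{I \left(- \frac{1}{69}\right) - \frac{71}{10}}{F} = \frac{- \frac{I}{69} - \frac{71}{10}}{F} = \frac{- \frac{71}{10} - \frac{I}{69}}{F}$)
$- \frac{w{\left(-189,t{\left(-10 \right)} \right)} + 49136}{-43622 - 39208} = - \frac{\frac{-4899 - -1890}{690 \left(-9\right)} + 49136}{-43622 - 39208} = - \frac{\frac{1}{690} \left(- \frac{1}{9}\right) \left(-4899 + 1890\right) + 49136}{-82830} = - \frac{\left(\frac{1}{690} \left(- \frac{1}{9}\right) \left(-3009\right) + 49136\right) \left(-1\right)}{82830} = - \frac{\left(\frac{1003}{2070} + 49136\right) \left(-1\right)}{82830} = - \frac{101712523 \left(-1\right)}{2070 \cdot 82830} = \left(-1\right) \left(- \frac{9246593}{15587100}\right) = \frac{9246593}{15587100}$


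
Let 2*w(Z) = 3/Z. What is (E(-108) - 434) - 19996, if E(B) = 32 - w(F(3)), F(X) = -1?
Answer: -40793/2 ≈ -20397.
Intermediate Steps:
w(Z) = 3/(2*Z) (w(Z) = (3/Z)/2 = 3/(2*Z))
E(B) = 67/2 (E(B) = 32 - 3/(2*(-1)) = 32 - 3*(-1)/2 = 32 - 1*(-3/2) = 32 + 3/2 = 67/2)
(E(-108) - 434) - 19996 = (67/2 - 434) - 19996 = -801/2 - 19996 = -40793/2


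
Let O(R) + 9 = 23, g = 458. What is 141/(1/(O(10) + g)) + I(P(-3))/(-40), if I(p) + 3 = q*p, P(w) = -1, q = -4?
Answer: 2662079/40 ≈ 66552.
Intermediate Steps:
O(R) = 14 (O(R) = -9 + 23 = 14)
I(p) = -3 - 4*p
141/(1/(O(10) + g)) + I(P(-3))/(-40) = 141/(1/(14 + 458)) + (-3 - 4*(-1))/(-40) = 141/(1/472) + (-3 + 4)*(-1/40) = 141/(1/472) + 1*(-1/40) = 141*472 - 1/40 = 66552 - 1/40 = 2662079/40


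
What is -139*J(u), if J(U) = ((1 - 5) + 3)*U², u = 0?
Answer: 0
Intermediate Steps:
J(U) = -U² (J(U) = (-4 + 3)*U² = -U²)
-139*J(u) = -(-139)*0² = -(-139)*0 = -139*0 = 0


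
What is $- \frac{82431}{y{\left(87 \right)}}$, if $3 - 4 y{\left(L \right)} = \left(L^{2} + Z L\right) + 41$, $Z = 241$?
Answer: $\frac{164862}{14287} \approx 11.539$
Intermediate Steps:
$y{\left(L \right)} = - \frac{19}{2} - \frac{241 L}{4} - \frac{L^{2}}{4}$ ($y{\left(L \right)} = \frac{3}{4} - \frac{\left(L^{2} + 241 L\right) + 41}{4} = \frac{3}{4} - \frac{41 + L^{2} + 241 L}{4} = \frac{3}{4} - \left(\frac{41}{4} + \frac{L^{2}}{4} + \frac{241 L}{4}\right) = - \frac{19}{2} - \frac{241 L}{4} - \frac{L^{2}}{4}$)
$- \frac{82431}{y{\left(87 \right)}} = - \frac{82431}{- \frac{19}{2} - \frac{20967}{4} - \frac{87^{2}}{4}} = - \frac{82431}{- \frac{19}{2} - \frac{20967}{4} - \frac{7569}{4}} = - \frac{82431}{- \frac{14287}{2}} = - \frac{82431 \left(-2\right)}{14287} = \left(-1\right) \left(- \frac{164862}{14287}\right) = \frac{164862}{14287}$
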